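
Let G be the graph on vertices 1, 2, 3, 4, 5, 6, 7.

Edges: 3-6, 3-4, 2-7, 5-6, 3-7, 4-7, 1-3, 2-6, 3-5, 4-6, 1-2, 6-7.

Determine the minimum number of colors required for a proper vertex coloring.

4

3, 4, 6, 7 form a clique, so at least 4 colors are needed.
A valid assignment using 4 colors: 1=a, 2=b, 3=b, 4=d, 5=c, 6=a, 7=c. No two adjacent vertices share a color.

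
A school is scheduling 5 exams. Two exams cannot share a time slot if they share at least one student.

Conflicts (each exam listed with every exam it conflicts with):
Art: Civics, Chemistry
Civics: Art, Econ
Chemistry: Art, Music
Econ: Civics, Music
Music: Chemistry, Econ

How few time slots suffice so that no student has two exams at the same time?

3

The cycle Civics-Art-Chemistry-Music-Econ-Civics has odd length 5, so it cannot be 2-colored; at least 3 time slots are needed.
Using 3 time slots: Art=2, Civics=1, Chemistry=1, Econ=3, Music=2. Each listed conflict is separated.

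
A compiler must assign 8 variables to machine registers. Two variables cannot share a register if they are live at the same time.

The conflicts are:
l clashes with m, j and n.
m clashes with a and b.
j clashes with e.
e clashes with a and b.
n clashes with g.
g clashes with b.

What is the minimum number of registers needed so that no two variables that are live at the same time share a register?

3

The cycle m-b-g-n-l-m has odd length 5, so it cannot be 2-colored; at least 3 registers are needed.
3 registers suffice: l=2, m=1, j=3, e=1, n=3, a=2, g=1, b=2. Every pair that conflicts lands in different registers.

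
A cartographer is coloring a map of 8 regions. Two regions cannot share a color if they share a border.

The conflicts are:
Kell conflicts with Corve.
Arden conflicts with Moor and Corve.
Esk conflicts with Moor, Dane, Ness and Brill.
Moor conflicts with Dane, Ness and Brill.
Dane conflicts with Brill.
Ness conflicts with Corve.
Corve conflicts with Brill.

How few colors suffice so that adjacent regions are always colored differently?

4

Esk, Moor, Dane, Brill are mutually in conflict, so at least 4 colors are needed.
4 colors suffice: color 1 → {Moor, Corve}; color 2 → {Kell, Arden, Ness, Brill}; color 3 → {Esk}; color 4 → {Dane}. Each listed conflict is separated.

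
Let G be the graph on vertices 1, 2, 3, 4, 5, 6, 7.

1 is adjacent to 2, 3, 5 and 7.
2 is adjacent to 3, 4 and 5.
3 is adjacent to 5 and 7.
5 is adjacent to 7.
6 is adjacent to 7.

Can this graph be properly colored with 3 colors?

No

1, 2, 3, 5 form a clique, so at least 4 colors are needed.
So 3 colors are not enough.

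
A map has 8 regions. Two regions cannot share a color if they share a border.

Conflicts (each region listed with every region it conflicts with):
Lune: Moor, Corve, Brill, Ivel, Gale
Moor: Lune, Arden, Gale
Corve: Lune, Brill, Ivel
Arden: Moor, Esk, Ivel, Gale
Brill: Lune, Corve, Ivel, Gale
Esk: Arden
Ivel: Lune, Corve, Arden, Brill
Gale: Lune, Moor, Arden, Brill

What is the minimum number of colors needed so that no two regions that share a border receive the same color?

4

Lune, Corve, Brill, Ivel all conflict with each other, so at least 4 colors are needed.
A valid assignment using 4 colors: Lune=1, Moor=3, Corve=4, Arden=1, Brill=3, Esk=2, Ivel=2, Gale=2. No two conflicting regions share a color.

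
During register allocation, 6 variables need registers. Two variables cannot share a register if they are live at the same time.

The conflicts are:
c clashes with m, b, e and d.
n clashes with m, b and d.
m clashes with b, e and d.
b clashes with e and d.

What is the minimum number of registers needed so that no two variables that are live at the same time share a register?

4

n, m, b, d pairwise conflict, so at least 4 registers are needed.
4 registers suffice: register 1 → {m}; register 2 → {b}; register 3 → {e, d}; register 4 → {c, n}. Each listed conflict is separated.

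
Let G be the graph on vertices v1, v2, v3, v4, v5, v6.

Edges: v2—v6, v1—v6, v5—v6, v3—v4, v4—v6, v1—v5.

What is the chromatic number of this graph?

v1, v5, v6 form a triangle, so at least 3 colors are needed.
3 colors suffice: v1=2, v2=2, v3=1, v4=2, v5=3, v6=1. No two adjacent vertices share a color.

3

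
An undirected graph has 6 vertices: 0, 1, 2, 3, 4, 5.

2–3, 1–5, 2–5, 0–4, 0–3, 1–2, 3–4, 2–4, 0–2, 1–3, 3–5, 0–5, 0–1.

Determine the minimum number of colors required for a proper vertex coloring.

0, 1, 2, 3, 5 are pairwise adjacent (a clique of size 5), so at least 5 colors are needed.
5 colors suffice: 0=green, 1=yellow, 2=blue, 3=red, 4=yellow, 5=purple. No two adjacent vertices share a color.

5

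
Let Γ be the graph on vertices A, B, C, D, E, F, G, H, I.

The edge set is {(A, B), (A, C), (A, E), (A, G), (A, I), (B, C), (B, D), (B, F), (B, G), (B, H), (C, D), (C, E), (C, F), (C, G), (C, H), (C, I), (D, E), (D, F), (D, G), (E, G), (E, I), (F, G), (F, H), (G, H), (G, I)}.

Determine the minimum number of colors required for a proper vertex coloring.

A, C, E, G, I form a clique, so at least 5 colors are needed.
5 colors suffice: color 1 → {G}; color 2 → {C}; color 3 → {B, E}; color 4 → {A, D, H}; color 5 → {F, I}. Every edge joins two different colors.

5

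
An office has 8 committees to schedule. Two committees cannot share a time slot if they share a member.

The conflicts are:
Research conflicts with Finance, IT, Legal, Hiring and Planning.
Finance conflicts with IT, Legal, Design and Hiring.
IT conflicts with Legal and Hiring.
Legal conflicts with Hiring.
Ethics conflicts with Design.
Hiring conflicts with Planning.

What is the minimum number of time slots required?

Research, Finance, IT, Legal, Hiring pairwise conflict, so at least 5 time slots are needed.
5 time slots suffice: time slot 1 → {Finance, Ethics, Planning}; time slot 2 → {Research, Design}; time slot 3 → {Hiring}; time slot 4 → {IT}; time slot 5 → {Legal}. Every pair that conflicts lands in different time slots.

5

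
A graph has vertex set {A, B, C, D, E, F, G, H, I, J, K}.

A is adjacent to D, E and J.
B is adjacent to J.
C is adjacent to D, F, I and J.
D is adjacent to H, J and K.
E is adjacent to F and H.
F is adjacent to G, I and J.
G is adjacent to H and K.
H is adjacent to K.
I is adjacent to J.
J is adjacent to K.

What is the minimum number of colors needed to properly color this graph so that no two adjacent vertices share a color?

C, F, I, J form a clique, so at least 4 colors are needed.
4 colors suffice: A=4, B=2, C=3, D=2, E=3, F=2, G=4, H=1, I=4, J=1, K=3. Every edge joins two different colors.

4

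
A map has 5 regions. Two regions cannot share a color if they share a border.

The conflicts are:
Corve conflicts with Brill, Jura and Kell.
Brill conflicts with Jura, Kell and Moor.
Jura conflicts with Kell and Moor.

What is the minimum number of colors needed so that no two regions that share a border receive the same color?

Corve, Brill, Jura, Kell pairwise conflict, so at least 4 colors are needed.
A valid assignment using 4 colors: Corve=3, Brill=1, Jura=2, Kell=4, Moor=3. Every pair that conflicts lands in different colors.

4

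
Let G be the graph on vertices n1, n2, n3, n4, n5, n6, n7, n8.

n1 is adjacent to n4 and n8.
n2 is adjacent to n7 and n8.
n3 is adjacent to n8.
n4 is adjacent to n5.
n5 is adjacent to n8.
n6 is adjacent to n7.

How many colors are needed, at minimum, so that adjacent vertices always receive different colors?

2

n5 and n8 are adjacent, so at least 2 colors are needed.
A valid assignment using 2 colors: n1=blue, n2=blue, n3=blue, n4=red, n5=blue, n6=blue, n7=red, n8=red. No two adjacent vertices share a color.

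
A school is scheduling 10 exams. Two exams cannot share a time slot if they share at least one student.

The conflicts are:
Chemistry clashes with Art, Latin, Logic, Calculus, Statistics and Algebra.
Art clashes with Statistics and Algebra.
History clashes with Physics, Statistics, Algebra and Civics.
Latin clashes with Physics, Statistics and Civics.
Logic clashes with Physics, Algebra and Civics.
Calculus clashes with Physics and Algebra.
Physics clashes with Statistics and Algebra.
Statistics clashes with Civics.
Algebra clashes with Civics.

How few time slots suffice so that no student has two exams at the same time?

Chemistry, Art, Statistics are mutually in conflict, so at least 3 time slots are needed.
3 time slots suffice: time slot 1 → {Statistics, Algebra}; time slot 2 → {Chemistry, Physics, Civics}; time slot 3 → {Art, History, Latin, Logic, Calculus}. Every pair that conflicts lands in different time slots.

3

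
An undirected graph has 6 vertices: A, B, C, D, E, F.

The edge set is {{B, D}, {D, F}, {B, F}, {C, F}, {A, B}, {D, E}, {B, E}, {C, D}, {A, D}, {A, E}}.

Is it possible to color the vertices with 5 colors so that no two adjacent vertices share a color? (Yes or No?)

Yes

The chromatic number is 4. A, B, D, E are pairwise adjacent (a clique of size 4), so at least 4 colors are needed.
A valid assignment using 4 colors: A=4, B=2, C=2, D=1, E=3, F=3.
Since 5 ≥ 4, a proper 5-coloring certainly exists.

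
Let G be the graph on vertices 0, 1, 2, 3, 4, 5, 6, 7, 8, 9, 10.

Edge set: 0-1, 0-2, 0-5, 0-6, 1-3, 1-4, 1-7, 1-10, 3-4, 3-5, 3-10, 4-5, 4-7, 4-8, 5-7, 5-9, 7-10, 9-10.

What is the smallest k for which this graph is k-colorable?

1, 3, 4 are pairwise adjacent, so at least 3 colors are needed.
One proper 3-coloring: 0=a, 1=b, 2=b, 3=c, 4=a, 5=b, 6=b, 7=c, 8=b, 9=c, 10=a. No two adjacent vertices share a color.

3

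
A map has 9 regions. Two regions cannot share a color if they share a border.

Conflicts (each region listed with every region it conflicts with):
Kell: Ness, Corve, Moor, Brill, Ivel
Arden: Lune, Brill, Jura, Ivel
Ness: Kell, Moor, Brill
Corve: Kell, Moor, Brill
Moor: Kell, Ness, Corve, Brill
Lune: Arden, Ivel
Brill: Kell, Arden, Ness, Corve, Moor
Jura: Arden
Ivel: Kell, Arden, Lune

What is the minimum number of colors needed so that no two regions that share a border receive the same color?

Kell, Ness, Moor, Brill are mutually in conflict, so at least 4 colors are needed.
4 colors suffice: color 1 → {Brill, Jura, Ivel}; color 2 → {Kell, Arden}; color 3 → {Moor, Lune}; color 4 → {Ness, Corve}. No two conflicting regions share a color.

4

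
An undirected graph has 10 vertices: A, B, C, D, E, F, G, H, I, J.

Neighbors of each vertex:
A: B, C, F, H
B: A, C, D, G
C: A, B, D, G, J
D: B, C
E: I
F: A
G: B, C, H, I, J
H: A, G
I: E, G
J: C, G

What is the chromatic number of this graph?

3

B, C, G form a triangle, so at least 3 colors are needed.
3 colors suffice: A=blue, B=green, C=red, D=blue, E=blue, F=red, G=blue, H=red, I=red, J=green. Each edge has distinct colors on its endpoints.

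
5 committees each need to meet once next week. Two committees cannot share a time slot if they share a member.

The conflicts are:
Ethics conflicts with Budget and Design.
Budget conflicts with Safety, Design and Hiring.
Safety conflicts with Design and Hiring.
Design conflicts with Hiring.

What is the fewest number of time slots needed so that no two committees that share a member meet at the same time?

4

Budget, Safety, Design, Hiring are mutually in conflict, so at least 4 time slots are needed.
4 time slots suffice: time slot 1 → {Budget}; time slot 2 → {Design}; time slot 3 → {Ethics, Safety}; time slot 4 → {Hiring}. No two conflicting committees share a time slot.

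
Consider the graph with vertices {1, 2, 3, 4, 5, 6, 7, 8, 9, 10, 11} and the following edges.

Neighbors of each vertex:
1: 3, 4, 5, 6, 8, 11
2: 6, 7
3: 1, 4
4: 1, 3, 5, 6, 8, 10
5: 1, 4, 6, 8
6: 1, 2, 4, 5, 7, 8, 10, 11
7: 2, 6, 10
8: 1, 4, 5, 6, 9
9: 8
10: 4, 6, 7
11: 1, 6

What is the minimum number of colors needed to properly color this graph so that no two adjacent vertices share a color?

5

1, 4, 5, 6, 8 are mutually adjacent (a clique of size 5), so at least 5 colors are needed.
5 colors suffice: 1=green, 2=green, 3=red, 4=blue, 5=purple, 6=red, 7=blue, 8=yellow, 9=red, 10=green, 11=blue. Each edge has distinct colors on its endpoints.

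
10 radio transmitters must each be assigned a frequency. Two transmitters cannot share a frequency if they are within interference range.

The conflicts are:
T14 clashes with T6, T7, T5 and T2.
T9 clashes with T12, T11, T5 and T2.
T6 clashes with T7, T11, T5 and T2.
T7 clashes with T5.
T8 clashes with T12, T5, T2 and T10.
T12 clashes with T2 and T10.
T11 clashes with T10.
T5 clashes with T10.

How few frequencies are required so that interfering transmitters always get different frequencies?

T14, T6, T7, T5 all conflict with each other, so at least 4 frequencies are needed.
4 frequencies suffice: T14=3, T9=2, T6=2, T7=4, T8=2, T12=3, T11=1, T5=1, T2=1, T10=4. Each listed conflict is separated.

4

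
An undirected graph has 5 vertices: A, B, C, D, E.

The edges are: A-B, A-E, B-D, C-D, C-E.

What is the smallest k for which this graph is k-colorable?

The cycle B-A-E-C-D-B has odd length 5, so it cannot be 2-colored; at least 3 colors are needed.
3 colors suffice: color 1 → {B, E}; color 2 → {A, C}; color 3 → {D}. No two adjacent vertices share a color.

3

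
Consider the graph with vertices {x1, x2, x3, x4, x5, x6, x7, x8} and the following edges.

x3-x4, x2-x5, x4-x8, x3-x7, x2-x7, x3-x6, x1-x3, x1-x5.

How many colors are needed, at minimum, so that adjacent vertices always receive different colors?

3

The cycle x2-x7-x3-x1-x5-x2 has odd length 5, so it cannot be 2-colored; at least 3 colors are needed.
A valid assignment using 3 colors: x1=2, x2=2, x3=1, x4=2, x5=1, x6=2, x7=3, x8=1. No two adjacent vertices share a color.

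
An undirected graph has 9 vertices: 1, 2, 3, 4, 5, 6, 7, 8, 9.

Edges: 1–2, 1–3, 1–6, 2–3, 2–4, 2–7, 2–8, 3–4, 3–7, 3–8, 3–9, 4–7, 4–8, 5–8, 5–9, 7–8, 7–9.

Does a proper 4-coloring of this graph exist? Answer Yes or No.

2, 3, 4, 7, 8 are mutually adjacent (a clique of size 5), so at least 5 colors are needed.
So 4 colors are not enough.

No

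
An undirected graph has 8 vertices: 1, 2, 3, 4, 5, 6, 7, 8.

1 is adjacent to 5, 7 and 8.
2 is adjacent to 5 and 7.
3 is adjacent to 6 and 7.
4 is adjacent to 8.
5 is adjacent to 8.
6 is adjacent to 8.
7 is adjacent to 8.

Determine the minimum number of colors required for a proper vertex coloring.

1, 7, 8 are mutually adjacent, so at least 3 colors are needed.
3 colors suffice: 1=c, 2=a, 3=a, 4=b, 5=b, 6=b, 7=b, 8=a. Each edge has distinct colors on its endpoints.

3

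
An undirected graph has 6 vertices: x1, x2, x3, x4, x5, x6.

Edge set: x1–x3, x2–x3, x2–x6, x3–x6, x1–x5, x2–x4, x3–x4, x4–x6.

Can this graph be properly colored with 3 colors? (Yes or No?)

No

x2, x3, x4, x6 are pairwise adjacent (a clique of size 4), so at least 4 colors are needed.
So 3 colors are not enough.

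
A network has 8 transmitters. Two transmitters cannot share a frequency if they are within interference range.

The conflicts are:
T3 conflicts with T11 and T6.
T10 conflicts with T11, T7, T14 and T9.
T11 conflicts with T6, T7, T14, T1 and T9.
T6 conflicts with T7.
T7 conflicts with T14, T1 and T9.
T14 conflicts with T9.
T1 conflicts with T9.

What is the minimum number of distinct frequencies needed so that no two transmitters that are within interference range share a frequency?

5

T10, T11, T7, T14, T9 all conflict with each other, so at least 5 frequencies are needed.
A valid assignment using 5 frequencies: T3=2, T10=4, T11=1, T6=3, T7=2, T14=5, T1=4, T9=3. Every pair that conflicts lands in different frequencies.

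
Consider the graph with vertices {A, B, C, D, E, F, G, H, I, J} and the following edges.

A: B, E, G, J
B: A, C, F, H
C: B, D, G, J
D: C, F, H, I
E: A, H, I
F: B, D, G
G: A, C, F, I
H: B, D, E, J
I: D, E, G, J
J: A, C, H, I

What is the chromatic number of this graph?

B and H are adjacent, so at least 2 colors are needed.
A valid assignment using 2 colors: A=red, B=blue, C=red, D=blue, E=blue, F=red, G=blue, H=red, I=red, J=blue. No two adjacent vertices share a color.

2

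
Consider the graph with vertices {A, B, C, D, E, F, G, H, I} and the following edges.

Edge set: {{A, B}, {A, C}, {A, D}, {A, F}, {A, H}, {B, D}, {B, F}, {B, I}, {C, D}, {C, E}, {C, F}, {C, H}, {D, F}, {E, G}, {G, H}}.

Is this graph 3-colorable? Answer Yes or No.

A, C, D, F form a clique, so at least 4 colors are needed.
So 3 colors are not enough.

No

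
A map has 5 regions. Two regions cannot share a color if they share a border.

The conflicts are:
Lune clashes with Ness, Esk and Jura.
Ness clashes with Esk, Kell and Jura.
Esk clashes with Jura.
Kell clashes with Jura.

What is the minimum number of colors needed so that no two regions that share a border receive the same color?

4

Lune, Ness, Esk, Jura all conflict with each other, so at least 4 colors are needed.
4 colors suffice: color 1 → {Ness}; color 2 → {Jura}; color 3 → {Esk, Kell}; color 4 → {Lune}. No two conflicting regions share a color.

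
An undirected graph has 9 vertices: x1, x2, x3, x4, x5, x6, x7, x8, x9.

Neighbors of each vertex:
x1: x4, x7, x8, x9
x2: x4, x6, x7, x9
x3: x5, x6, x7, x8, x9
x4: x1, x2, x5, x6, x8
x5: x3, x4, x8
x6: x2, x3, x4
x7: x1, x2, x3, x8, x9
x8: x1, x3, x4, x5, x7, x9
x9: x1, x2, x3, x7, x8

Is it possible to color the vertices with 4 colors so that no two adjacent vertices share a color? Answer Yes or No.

The chromatic number is 4. x1, x7, x8, x9 form a clique, so at least 4 colors are needed.
One proper 4-coloring: x1=3, x2=1, x3=3, x4=2, x5=4, x6=4, x7=4, x8=1, x9=2.
That is already a proper 4-coloring.

Yes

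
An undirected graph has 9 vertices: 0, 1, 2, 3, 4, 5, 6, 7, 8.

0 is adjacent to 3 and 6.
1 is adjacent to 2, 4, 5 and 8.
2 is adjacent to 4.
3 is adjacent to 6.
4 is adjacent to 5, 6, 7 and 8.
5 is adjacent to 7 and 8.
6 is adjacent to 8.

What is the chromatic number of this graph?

1, 4, 5, 8 are pairwise adjacent (a clique of size 4), so at least 4 colors are needed.
4 colors suffice: color a → {0, 4}; color b → {1, 6, 7}; color c → {2, 3, 5}; color d → {8}. No two adjacent vertices share a color.

4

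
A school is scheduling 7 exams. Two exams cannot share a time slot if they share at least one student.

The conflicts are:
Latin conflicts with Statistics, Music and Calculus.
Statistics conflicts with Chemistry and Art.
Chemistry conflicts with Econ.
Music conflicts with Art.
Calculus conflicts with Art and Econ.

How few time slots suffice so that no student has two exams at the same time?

The cycle Calculus-Econ-Chemistry-Statistics-Art-Calculus has odd length 5, so it cannot be 2-colored; at least 3 time slots are needed.
Using 3 time slots: Latin=2, Statistics=1, Chemistry=2, Music=1, Calculus=1, Art=2, Econ=3. No two conflicting exams share a time slot.

3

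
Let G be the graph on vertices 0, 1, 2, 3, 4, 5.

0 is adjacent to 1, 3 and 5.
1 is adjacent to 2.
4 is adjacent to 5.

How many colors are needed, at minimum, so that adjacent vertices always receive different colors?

2

4 and 5 are adjacent, so at least 2 colors are needed.
2 colors suffice: color red → {0, 2, 4}; color blue → {1, 3, 5}. Each edge has distinct colors on its endpoints.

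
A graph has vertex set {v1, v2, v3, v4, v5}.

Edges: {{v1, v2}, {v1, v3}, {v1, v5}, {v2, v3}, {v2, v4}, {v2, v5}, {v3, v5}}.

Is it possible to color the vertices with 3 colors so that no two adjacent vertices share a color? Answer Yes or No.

No

v1, v2, v3, v5 are mutually adjacent (a clique of size 4), so at least 4 colors are needed.
So 3 colors are not enough.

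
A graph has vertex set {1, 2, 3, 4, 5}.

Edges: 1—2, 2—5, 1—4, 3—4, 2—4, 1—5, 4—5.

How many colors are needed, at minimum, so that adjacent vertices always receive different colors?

1, 2, 4, 5 are mutually adjacent (a clique of size 4), so at least 4 colors are needed.
A valid assignment using 4 colors: 1=b, 2=c, 3=b, 4=a, 5=d. No two adjacent vertices share a color.

4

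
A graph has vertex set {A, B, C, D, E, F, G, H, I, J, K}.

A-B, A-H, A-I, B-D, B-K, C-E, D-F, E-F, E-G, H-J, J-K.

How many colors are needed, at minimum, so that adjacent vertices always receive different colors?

The cycle K-B-A-H-J-K has odd length 5, so it cannot be 2-colored; at least 3 colors are needed.
A valid assignment using 3 colors: A=1, B=2, C=2, D=1, E=1, F=2, G=2, H=3, I=2, J=2, K=1. No two adjacent vertices share a color.

3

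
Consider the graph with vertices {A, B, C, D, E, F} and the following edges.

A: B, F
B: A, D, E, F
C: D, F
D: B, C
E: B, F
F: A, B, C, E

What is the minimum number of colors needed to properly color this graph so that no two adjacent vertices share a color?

3

B, E, F are mutually adjacent, so at least 3 colors are needed.
3 colors suffice: color red → {D, F}; color blue → {B, C}; color green → {A, E}. Each edge has distinct colors on its endpoints.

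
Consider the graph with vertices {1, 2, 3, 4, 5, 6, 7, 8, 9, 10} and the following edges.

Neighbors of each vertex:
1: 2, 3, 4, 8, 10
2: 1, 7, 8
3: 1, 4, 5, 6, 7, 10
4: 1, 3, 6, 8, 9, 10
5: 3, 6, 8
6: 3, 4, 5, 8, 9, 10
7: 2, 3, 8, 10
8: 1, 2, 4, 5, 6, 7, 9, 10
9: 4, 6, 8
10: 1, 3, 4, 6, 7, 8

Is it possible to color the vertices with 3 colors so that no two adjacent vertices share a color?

1, 4, 8, 10 are mutually adjacent (a clique of size 4), so at least 4 colors are needed.
So 3 colors are not enough.

No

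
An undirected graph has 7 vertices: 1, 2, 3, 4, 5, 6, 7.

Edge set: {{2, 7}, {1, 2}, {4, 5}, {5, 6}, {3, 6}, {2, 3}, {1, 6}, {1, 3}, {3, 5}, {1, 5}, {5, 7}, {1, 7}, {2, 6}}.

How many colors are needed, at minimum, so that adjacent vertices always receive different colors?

1, 2, 3, 6 are mutually adjacent (a clique of size 4), so at least 4 colors are needed.
A valid assignment using 4 colors: 1=blue, 2=red, 3=yellow, 4=blue, 5=red, 6=green, 7=green. Every edge joins two different colors.

4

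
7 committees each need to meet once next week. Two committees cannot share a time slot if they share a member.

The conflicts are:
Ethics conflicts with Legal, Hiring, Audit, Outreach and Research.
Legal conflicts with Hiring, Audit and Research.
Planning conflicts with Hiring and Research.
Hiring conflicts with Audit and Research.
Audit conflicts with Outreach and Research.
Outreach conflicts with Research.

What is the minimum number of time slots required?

Ethics, Legal, Hiring, Audit, Research pairwise conflict, so at least 5 time slots are needed.
A valid assignment using 5 time slots: Ethics=3, Legal=5, Planning=3, Hiring=2, Audit=4, Outreach=2, Research=1. Each listed conflict is separated.

5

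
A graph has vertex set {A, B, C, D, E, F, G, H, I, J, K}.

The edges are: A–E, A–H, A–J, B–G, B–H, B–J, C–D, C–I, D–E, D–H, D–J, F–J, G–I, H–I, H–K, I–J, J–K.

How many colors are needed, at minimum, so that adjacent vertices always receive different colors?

2

B and H are adjacent, so at least 2 colors are needed.
2 colors suffice: color red → {C, E, G, H, J}; color blue → {A, B, D, F, I, K}. No two adjacent vertices share a color.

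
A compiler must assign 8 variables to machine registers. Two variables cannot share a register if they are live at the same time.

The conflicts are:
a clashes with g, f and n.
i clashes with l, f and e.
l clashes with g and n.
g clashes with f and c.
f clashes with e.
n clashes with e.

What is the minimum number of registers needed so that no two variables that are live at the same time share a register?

a, g, f pairwise conflict, so at least 3 registers are needed.
Using 3 registers: a=3, i=1, l=2, g=1, f=2, n=1, c=2, e=3. Each listed conflict is separated.

3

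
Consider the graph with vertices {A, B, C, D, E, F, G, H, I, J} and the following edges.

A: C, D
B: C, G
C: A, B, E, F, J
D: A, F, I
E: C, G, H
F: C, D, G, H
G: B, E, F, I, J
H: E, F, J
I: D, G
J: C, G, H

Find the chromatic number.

2

E and G are adjacent, so at least 2 colors are needed.
A valid assignment using 2 colors: A=2, B=2, C=1, D=1, E=2, F=2, G=1, H=1, I=2, J=2. Each edge has distinct colors on its endpoints.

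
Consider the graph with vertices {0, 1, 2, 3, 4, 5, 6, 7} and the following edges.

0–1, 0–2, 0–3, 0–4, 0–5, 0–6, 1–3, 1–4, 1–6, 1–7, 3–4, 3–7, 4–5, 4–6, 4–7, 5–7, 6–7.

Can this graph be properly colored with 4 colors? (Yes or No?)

Yes

The chromatic number is 4. 1, 4, 6, 7 are pairwise adjacent (a clique of size 4), so at least 4 colors are needed.
4 colors suffice: color a → {2, 4}; color b → {0, 7}; color c → {1, 5}; color d → {3, 6}.
That is already a proper 4-coloring.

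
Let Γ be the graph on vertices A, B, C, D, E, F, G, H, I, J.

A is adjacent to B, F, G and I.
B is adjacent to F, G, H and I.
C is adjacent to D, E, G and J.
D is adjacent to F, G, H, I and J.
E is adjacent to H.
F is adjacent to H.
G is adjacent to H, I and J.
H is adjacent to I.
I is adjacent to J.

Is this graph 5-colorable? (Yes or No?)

The chromatic number is 4. A, B, G, I form a clique, so at least 4 colors are needed.
4 colors suffice: A=4, B=3, C=2, D=3, E=1, F=1, G=1, H=4, I=2, J=4.
Since 5 ≥ 4, a proper 5-coloring certainly exists.

Yes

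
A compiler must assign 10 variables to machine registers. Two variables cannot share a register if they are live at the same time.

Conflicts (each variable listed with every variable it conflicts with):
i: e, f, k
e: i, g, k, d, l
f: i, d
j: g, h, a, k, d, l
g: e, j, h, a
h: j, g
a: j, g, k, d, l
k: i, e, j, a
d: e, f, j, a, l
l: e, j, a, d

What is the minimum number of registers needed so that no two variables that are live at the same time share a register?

j, a, d, l pairwise conflict, so at least 4 registers are needed.
4 registers suffice: register 1 → {e, f, j}; register 2 → {i, h, a}; register 3 → {g, k, d}; register 4 → {l}. No two conflicting variables share a register.

4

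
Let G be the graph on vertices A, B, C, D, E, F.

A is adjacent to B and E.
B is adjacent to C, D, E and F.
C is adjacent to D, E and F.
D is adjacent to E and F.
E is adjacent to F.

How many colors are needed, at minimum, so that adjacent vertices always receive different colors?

5

B, C, D, E, F form a clique, so at least 5 colors are needed.
5 colors suffice: A=3, B=1, C=5, D=4, E=2, F=3. Each edge has distinct colors on its endpoints.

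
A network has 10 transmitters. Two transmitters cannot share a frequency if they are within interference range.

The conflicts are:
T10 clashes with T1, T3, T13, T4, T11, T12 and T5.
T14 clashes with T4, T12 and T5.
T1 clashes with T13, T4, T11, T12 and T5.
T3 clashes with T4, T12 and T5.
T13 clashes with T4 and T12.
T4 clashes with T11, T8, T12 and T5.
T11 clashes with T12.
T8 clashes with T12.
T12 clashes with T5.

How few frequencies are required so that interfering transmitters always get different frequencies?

5

T10, T1, T13, T4, T12 are mutually in conflict, so at least 5 frequencies are needed.
5 frequencies suffice: frequency 1 → {T4}; frequency 2 → {T12}; frequency 3 → {T10, T14, T8}; frequency 4 → {T13, T11, T5}; frequency 5 → {T1, T3}. Each listed conflict is separated.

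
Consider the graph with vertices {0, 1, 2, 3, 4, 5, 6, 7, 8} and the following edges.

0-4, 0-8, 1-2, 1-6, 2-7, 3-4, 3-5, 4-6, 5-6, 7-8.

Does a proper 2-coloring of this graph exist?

The cycle 2-1-6-4-0-8-7-2 has odd length 7, so it cannot be 2-colored; at least 3 colors are needed.
So 2 colors are not enough.

No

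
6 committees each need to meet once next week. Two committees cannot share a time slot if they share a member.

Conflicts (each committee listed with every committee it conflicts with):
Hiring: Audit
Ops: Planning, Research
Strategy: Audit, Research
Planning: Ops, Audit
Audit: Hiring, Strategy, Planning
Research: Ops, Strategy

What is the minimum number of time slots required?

The cycle Planning-Audit-Strategy-Research-Ops-Planning has odd length 5, so it cannot be 2-colored; at least 3 time slots are needed.
3 time slots suffice: time slot 1 → {Ops, Audit}; time slot 2 → {Hiring, Strategy, Planning}; time slot 3 → {Research}. No two conflicting committees share a time slot.

3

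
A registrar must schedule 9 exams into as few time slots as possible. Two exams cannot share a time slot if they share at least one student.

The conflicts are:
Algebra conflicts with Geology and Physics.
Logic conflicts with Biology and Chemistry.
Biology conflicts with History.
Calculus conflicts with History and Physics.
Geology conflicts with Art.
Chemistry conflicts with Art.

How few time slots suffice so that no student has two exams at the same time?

The cycle Chemistry-Art-Geology-Algebra-Physics-Calculus-History-Biology-Logic-Chemistry has odd length 9, so it cannot be 2-colored; at least 3 time slots are needed.
Using 3 time slots: Algebra=2, Logic=2, Biology=1, Calculus=3, Geology=1, Chemistry=1, Art=2, History=2, Physics=1. Each listed conflict is separated.

3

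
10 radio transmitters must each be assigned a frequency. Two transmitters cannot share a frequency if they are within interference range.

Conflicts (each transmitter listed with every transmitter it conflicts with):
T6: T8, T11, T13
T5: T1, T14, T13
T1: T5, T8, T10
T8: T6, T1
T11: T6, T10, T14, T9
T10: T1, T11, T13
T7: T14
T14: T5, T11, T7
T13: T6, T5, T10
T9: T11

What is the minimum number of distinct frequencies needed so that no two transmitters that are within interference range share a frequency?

3

The cycle T14-T5-T1-T10-T11-T14 has odd length 5, so it cannot be 2-colored; at least 3 frequencies are needed.
3 frequencies suffice: frequency 1 → {T1, T11, T7, T13}; frequency 2 → {T6, T5, T10, T9}; frequency 3 → {T8, T14}. Each listed conflict is separated.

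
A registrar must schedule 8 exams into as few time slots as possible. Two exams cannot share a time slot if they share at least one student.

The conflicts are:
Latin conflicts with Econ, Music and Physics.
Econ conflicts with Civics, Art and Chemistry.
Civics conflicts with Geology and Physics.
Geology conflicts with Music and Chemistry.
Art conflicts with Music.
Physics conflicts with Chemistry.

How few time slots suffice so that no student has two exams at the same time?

The cycle Music-Geology-Chemistry-Physics-Latin-Music has odd length 5, so it cannot be 2-colored; at least 3 time slots are needed.
3 time slots suffice: time slot 1 → {Econ, Geology, Physics}; time slot 2 → {Latin, Civics, Art, Chemistry}; time slot 3 → {Music}. Each listed conflict is separated.

3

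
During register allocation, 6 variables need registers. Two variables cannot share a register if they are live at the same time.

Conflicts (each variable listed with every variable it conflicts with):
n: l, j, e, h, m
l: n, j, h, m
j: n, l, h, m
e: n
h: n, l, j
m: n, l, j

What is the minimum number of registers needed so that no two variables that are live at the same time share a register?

n, l, j, m all conflict with each other, so at least 4 registers are needed.
Using 4 registers: n=1, l=3, j=2, e=2, h=4, m=4. Every pair that conflicts lands in different registers.

4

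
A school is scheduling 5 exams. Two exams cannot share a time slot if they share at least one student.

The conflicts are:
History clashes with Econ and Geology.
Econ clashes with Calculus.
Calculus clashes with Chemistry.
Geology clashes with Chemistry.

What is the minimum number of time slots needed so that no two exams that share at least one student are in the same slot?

3

The cycle Geology-Chemistry-Calculus-Econ-History-Geology has odd length 5, so it cannot be 2-colored; at least 3 time slots are needed.
3 time slots suffice: time slot 1 → {Calculus, Geology}; time slot 2 → {History, Chemistry}; time slot 3 → {Econ}. Every pair that conflicts lands in different time slots.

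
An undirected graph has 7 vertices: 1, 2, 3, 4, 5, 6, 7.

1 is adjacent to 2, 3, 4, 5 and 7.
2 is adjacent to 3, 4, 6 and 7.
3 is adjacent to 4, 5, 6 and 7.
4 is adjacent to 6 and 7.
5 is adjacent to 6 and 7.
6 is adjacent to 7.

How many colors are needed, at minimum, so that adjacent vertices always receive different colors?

2, 3, 4, 6, 7 are mutually adjacent (a clique of size 5), so at least 5 colors are needed.
5 colors suffice: color a → {7}; color b → {3}; color c → {1, 6}; color d → {4, 5}; color e → {2}. Every edge joins two different colors.

5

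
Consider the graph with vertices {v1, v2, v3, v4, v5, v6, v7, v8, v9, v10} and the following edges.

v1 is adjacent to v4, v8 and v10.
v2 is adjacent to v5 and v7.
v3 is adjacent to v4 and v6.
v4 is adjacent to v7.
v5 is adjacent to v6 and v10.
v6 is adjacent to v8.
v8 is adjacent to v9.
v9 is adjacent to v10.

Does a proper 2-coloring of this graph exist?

No

The cycle v8-v9-v10-v5-v6-v8 has odd length 5, so it cannot be 2-colored; at least 3 colors are needed.
So 2 colors are not enough.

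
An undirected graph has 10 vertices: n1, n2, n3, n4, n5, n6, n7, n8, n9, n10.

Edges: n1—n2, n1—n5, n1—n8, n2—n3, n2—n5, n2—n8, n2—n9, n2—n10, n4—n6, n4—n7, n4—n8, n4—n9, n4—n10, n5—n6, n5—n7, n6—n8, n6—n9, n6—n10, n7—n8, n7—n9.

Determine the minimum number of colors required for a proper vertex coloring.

3

n1, n2, n8 are mutually adjacent, so at least 3 colors are needed.
3 colors suffice: n1=3, n2=1, n3=2, n4=3, n5=2, n6=1, n7=1, n8=2, n9=2, n10=2. No two adjacent vertices share a color.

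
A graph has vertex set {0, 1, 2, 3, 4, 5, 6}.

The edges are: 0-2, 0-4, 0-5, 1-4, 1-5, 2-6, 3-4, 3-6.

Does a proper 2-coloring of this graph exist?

The cycle 2-6-3-4-0-2 has odd length 5, so it cannot be 2-colored; at least 3 colors are needed.
So 2 colors are not enough.

No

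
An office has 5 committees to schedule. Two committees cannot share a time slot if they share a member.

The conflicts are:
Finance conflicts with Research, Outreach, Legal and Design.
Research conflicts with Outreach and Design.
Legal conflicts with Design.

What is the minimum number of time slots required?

3

Finance, Legal, Design all conflict with each other, so at least 3 time slots are needed.
3 time slots suffice: Finance=1, Research=2, Outreach=3, Legal=2, Design=3. Every pair that conflicts lands in different time slots.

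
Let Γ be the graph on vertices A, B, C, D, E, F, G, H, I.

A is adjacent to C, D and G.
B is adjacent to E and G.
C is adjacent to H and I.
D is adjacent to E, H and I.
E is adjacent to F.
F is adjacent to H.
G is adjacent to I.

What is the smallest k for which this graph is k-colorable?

3

The cycle B-G-I-D-E-B has odd length 5, so it cannot be 2-colored; at least 3 colors are needed.
3 colors suffice: color 1 → {C, D, F, G}; color 2 → {A, E, H, I}; color 3 → {B}. Every edge joins two different colors.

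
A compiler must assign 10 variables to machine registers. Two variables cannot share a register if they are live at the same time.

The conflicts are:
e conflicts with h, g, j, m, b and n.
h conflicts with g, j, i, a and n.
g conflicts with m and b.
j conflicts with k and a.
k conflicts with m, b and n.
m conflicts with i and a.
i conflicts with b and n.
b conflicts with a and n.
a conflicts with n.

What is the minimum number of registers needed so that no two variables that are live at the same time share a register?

h, j, a all conflict with each other, so at least 3 registers are needed.
3 registers suffice: register 1 → {h, m, b}; register 2 → {g, j, n}; register 3 → {e, k, i, a}. No two conflicting variables share a register.

3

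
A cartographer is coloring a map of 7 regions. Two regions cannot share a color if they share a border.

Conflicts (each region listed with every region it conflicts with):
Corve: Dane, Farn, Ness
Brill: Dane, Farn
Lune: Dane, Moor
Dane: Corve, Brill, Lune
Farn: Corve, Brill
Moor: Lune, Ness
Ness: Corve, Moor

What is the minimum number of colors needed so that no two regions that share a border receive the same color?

The cycle Lune-Moor-Ness-Corve-Dane-Lune has odd length 5, so it cannot be 2-colored; at least 3 colors are needed.
A valid assignment using 3 colors: Corve=1, Brill=1, Lune=3, Dane=2, Farn=2, Moor=1, Ness=2. Each listed conflict is separated.

3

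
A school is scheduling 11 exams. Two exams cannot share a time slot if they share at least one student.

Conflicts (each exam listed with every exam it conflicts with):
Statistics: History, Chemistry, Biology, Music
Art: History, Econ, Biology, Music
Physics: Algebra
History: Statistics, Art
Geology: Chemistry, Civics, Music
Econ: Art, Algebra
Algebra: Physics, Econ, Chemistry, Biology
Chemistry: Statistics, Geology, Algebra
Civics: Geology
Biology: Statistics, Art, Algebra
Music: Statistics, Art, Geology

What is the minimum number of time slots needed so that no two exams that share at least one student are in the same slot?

Physics and Algebra conflict, so at least 2 time slots are needed.
A valid assignment using 2 time slots: Statistics=1, Art=1, Physics=2, History=2, Geology=1, Econ=2, Algebra=1, Chemistry=2, Civics=2, Biology=2, Music=2. Every pair that conflicts lands in different time slots.

2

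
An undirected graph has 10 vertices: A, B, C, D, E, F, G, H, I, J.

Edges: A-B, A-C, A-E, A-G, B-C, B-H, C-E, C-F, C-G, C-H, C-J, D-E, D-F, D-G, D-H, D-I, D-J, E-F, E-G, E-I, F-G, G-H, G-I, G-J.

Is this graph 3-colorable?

No

D, E, G, I are mutually adjacent (a clique of size 4), so at least 4 colors are needed.
So 3 colors are not enough.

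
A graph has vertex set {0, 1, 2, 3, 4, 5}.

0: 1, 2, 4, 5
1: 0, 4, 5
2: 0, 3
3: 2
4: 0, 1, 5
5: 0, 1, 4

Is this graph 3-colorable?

No

0, 1, 4, 5 form a clique, so at least 4 colors are needed.
So 3 colors are not enough.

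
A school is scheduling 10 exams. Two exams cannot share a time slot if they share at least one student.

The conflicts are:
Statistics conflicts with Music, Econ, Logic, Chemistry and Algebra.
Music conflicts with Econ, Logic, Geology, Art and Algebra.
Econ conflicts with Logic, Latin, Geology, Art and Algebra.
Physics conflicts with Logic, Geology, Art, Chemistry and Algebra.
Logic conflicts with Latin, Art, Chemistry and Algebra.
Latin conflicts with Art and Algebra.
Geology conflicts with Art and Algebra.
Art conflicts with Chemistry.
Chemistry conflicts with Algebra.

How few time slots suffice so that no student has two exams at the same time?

Statistics, Music, Econ, Logic, Algebra pairwise conflict, so at least 5 time slots are needed.
5 time slots suffice: time slot 1 → {Logic, Geology}; time slot 2 → {Art, Algebra}; time slot 3 → {Econ, Chemistry}; time slot 4 → {Music, Physics, Latin}; time slot 5 → {Statistics}. Each listed conflict is separated.

5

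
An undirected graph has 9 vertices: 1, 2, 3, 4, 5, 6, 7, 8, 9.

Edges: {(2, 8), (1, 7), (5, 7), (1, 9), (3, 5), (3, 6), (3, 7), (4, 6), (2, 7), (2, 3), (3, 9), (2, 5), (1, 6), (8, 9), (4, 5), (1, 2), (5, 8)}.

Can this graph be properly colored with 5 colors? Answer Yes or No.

Yes

The chromatic number is 4. 2, 3, 5, 7 are pairwise adjacent (a clique of size 4), so at least 4 colors are needed.
A valid assignment using 4 colors: 1=a, 2=b, 3=c, 4=c, 5=a, 6=b, 7=d, 8=c, 9=b.
Since 5 ≥ 4, a proper 5-coloring certainly exists.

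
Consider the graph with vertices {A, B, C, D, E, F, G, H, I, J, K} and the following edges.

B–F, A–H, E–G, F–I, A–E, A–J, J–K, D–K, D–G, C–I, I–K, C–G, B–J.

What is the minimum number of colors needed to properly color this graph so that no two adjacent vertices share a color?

The cycle F-B-J-K-I-F has odd length 5, so it cannot be 2-colored; at least 3 colors are needed.
3 colors suffice: color red → {A, B, G, K}; color blue → {D, E, H, I, J}; color green → {C, F}. Every edge joins two different colors.

3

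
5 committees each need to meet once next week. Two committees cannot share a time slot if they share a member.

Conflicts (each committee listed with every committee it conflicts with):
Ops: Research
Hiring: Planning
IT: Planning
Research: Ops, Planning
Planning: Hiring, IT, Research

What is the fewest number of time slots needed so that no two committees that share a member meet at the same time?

2

Research and Planning conflict, so at least 2 time slots are needed.
2 time slots suffice: Ops=1, Hiring=2, IT=2, Research=2, Planning=1. No two conflicting committees share a time slot.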